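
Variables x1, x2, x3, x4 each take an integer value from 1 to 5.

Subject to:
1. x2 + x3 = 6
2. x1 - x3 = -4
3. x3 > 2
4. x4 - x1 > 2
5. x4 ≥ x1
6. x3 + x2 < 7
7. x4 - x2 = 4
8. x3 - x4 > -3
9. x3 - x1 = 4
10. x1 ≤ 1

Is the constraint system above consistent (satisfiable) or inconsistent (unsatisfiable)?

The assignment x1 = 1, x2 = 1, x3 = 5, x4 = 5 works:
  constraint 1 holds since x2 + x3 = 6.
  constraint 2 holds since x1 - x3 = -4.
  constraint 4 holds since x4 - x1 = 4.
The rest check out directly.

Satisfiable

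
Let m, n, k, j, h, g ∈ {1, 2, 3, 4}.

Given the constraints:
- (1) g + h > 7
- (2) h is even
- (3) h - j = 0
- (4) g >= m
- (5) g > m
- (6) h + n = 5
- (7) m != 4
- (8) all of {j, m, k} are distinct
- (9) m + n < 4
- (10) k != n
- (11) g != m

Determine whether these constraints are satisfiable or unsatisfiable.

Try m = 2, n = 1, k = 3, j = 4, h = 4, g = 4.
Check constraint 1: g + h = 8; constraint 3: h - j = 0; constraint 6: h + n = 5. The remaining constraints are straightforward to verify.

Satisfiable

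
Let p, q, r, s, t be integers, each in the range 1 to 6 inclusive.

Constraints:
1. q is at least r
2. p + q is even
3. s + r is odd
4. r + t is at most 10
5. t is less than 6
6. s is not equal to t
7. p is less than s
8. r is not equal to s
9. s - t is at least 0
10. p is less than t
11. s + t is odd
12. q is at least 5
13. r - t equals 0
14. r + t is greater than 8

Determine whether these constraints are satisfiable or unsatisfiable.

Try p = 3, q = 5, r = 5, s = 6, t = 5.
Check constraint 4: r + t = 10; constraint 9: s - t = 1. The remaining constraints are straightforward to verify.

Satisfiable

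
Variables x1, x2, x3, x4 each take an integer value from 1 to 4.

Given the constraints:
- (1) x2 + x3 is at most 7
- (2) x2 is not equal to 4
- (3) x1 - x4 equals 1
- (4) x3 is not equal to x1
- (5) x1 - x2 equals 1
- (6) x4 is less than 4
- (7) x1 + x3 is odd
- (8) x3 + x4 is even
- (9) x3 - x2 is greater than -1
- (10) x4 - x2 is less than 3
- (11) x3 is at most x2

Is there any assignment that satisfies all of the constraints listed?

One satisfying assignment is x1 = 4, x2 = 3, x3 = 3, x4 = 3.
For the less obvious constraints — constraint 1: x2 + x3 = 6; constraint 3: x1 - x4 = 1; constraint 5: x1 - x2 = 1 — and the others hold by inspection.

Satisfiable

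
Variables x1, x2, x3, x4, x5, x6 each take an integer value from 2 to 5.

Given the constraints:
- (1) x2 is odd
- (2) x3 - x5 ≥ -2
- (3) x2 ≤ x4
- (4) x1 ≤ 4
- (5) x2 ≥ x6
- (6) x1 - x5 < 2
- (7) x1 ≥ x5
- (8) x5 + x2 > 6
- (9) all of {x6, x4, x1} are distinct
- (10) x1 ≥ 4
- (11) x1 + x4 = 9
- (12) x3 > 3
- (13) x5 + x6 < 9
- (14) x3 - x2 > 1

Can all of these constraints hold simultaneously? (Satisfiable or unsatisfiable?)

Satisfiable

The assignment x1 = 4, x2 = 3, x3 = 5, x4 = 5, x5 = 4, x6 = 3 works:
  constraint 2 holds since x3 - x5 = 1.
  constraint 6 holds since x1 - x5 = 0.
The rest check out directly.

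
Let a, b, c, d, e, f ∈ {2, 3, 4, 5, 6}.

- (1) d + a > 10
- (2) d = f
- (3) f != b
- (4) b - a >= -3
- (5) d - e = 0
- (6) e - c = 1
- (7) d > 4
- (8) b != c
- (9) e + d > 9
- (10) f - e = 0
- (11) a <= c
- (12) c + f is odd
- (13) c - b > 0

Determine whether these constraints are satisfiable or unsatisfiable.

The assignment a = 5, b = 2, c = 5, d = 6, e = 6, f = 6 works:
  constraint 1 holds since d + a = 11.
  constraint 4 holds since b - a = -3.
  constraint 5 holds since d - e = 0.
The rest check out directly.

Satisfiable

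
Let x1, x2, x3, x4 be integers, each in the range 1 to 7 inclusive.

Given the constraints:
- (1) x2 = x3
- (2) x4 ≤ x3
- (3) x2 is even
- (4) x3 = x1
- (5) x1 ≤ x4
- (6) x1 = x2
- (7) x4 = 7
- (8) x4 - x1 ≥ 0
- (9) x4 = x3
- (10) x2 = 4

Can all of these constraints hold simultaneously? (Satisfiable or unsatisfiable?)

Unsatisfiable

Constraint 7 fixes x4 = 7 and constraint 10 fixes x2 = 4. Constraints 4, 6, and 9 give x4 = x3 = x1 = x2, so x4 = x2. But 7 ≠ 4 — contradiction.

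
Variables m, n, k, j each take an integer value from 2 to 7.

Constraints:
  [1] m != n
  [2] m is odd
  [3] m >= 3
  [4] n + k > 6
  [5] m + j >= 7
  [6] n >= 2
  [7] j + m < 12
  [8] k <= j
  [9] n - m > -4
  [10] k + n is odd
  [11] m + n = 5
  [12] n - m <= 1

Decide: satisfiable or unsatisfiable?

One satisfying assignment is m = 3, n = 2, k = 7, j = 7.
For the less obvious constraints — constraint 4: n + k = 9; constraint 5: m + j = 10 — and the others hold by inspection.

Satisfiable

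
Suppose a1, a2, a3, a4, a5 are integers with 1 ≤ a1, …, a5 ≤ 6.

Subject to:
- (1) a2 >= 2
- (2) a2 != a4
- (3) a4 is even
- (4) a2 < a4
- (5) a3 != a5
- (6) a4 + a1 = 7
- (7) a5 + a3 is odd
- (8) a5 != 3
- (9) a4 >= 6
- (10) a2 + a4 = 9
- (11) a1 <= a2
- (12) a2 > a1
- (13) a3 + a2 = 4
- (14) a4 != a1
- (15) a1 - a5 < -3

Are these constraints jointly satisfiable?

Satisfiable

Try a1 = 1, a2 = 3, a3 = 1, a4 = 6, a5 = 6.
Check constraint 6: a4 + a1 = 7; constraint 10: a2 + a4 = 9. The remaining constraints are straightforward to verify.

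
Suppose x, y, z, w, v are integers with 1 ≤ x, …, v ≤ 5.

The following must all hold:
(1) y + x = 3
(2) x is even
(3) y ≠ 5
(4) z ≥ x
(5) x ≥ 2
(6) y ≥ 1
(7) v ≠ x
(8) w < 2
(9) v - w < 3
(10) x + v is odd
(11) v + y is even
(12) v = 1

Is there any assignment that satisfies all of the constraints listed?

Satisfiable

Setting (x, y, z, w, v) = (2, 1, 5, 1, 1) satisfies everything: constraint 1: y + x = 3; constraint 9: v - w = 0, and the others follow.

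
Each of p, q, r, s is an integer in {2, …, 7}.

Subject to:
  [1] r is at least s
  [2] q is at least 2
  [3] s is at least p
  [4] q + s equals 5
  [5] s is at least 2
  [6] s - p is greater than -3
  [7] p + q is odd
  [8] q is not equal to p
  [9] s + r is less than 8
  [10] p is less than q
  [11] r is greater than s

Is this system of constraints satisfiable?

One satisfying assignment is p = 2, q = 3, r = 3, s = 2.
For the less obvious constraints — constraint 4: q + s = 5; constraint 6: s - p = 0; constraint 9: s + r = 5 — and the others hold by inspection.

Satisfiable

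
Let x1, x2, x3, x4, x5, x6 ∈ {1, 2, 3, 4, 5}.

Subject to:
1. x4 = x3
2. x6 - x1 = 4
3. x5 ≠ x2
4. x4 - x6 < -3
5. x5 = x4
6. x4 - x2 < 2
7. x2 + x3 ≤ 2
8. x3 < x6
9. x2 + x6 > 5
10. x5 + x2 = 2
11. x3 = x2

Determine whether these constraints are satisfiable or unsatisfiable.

Unsatisfiable

From constraints 1, 5, and 11, x5 = x4 = x3 = x2, so x5 = x2. But constraint 3 says x5 ≠ x2. Contradiction.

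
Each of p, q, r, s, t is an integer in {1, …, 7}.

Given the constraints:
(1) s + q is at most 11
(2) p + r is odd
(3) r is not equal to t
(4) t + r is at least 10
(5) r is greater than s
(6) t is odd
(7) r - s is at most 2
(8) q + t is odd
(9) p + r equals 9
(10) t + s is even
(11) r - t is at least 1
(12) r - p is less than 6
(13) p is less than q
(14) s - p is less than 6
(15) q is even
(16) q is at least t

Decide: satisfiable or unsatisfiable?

The assignment p = 2, q = 6, r = 7, s = 5, t = 5 works:
  constraint 1 holds since s + q = 11.
  constraint 4 holds since t + r = 12.
  constraint 7 holds since r - s = 2.
The rest check out directly.

Satisfiable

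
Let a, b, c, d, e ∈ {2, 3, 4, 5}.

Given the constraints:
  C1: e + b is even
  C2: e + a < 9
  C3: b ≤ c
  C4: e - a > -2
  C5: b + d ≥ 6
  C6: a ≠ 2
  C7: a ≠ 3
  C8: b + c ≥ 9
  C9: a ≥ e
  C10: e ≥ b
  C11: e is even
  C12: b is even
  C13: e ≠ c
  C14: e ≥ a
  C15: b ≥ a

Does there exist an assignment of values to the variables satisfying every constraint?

Satisfiable

The assignment a = 4, b = 4, c = 5, d = 4, e = 4 works:
  constraint 2 holds since e + a = 8.
  constraint 4 holds since e - a = 0.
The rest check out directly.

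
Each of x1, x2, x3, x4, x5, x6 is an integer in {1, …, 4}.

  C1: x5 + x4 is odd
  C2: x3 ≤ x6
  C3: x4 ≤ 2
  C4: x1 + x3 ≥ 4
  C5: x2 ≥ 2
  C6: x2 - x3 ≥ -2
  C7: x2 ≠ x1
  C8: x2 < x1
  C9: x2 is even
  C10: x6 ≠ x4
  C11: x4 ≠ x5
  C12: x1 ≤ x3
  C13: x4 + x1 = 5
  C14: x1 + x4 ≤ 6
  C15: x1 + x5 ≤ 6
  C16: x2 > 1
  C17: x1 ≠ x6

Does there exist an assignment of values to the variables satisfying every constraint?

Satisfiable

Try x1 = 3, x2 = 2, x3 = 3, x4 = 2, x5 = 1, x6 = 4.
Check constraint 4: x1 + x3 = 6; constraint 6: x2 - x3 = -1; constraint 13: x4 + x1 = 5. The remaining constraints are straightforward to verify.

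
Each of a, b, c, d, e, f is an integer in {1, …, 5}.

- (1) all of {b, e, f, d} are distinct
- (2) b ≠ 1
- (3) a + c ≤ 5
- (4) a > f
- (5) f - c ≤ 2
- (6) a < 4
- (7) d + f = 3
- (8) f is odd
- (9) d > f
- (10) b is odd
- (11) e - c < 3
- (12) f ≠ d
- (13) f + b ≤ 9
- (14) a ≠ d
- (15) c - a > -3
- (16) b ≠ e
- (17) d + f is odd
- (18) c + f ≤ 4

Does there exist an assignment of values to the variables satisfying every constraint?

Setting (a, b, c, d, e, f) = (3, 5, 1, 2, 3, 1) satisfies everything: constraint 3: a + c = 4; constraint 5: f - c = 0, and the others follow.

Satisfiable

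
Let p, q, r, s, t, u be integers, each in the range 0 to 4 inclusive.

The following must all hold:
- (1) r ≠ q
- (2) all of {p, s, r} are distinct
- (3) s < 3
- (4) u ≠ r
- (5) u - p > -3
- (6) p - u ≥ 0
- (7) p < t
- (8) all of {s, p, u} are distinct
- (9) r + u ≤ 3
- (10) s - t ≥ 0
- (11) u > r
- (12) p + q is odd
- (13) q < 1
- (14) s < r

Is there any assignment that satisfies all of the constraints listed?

Constraints 6, 7, 10, 11, and 14 give s < r, r < u, u ≤ p, p < t, t ≤ s. Chaining: s < r < u ≤ p < t ≤ s, which forces s < s — impossible.

Unsatisfiable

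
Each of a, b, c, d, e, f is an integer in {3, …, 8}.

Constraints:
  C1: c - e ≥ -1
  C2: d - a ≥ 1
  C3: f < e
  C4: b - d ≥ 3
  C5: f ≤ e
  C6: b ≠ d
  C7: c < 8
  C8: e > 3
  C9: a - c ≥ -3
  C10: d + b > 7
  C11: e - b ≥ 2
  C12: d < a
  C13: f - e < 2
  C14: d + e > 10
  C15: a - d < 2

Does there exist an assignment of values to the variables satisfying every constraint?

Constraints 1, 2, 4, 9, and 11 give b − d ≥ 3, d − a ≥ 1, a − c ≥ -3, c − e ≥ -1, e − b ≥ 2.
Adding all 5 inequalities: the left sides telescope to 0, and the right sides sum to 3 + 1 + (-3) + (-1) + 2 = 2. So 0 ≥ 2, which is false.

Unsatisfiable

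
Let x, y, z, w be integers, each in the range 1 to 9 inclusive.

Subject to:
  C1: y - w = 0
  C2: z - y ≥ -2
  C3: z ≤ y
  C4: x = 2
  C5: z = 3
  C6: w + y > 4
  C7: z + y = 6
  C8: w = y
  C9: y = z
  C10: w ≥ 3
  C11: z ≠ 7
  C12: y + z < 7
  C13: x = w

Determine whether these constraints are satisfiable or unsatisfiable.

Unsatisfiable

Constraint 4 fixes x = 2 and constraint 5 fixes z = 3. Constraints 8, 9, and 13 give x = w = y = z, so x = z. But 2 ≠ 3 — contradiction.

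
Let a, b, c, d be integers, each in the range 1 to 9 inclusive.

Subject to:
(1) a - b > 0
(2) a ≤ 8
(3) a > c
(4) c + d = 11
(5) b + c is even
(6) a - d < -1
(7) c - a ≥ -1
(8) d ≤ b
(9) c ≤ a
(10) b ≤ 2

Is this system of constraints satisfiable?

From constraints 2 and 9: c ≤ a ≤ 8. From constraints 8 and 10: d ≤ b ≤ 2. Hence c + d ≤ 10. But constraint 4 requires c + d = 11, and 11 > 10. Contradiction.

Unsatisfiable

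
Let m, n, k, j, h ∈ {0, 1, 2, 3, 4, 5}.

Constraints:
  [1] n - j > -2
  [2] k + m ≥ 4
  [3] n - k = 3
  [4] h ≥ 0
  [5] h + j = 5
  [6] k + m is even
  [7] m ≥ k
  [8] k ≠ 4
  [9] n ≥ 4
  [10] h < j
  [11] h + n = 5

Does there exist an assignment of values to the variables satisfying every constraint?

Satisfiable

The assignment m = 4, n = 5, k = 2, j = 5, h = 0 works:
  constraint 1 holds since n - j = 0.
  constraint 2 holds since k + m = 6.
  constraint 3 holds since n - k = 3.
The rest check out directly.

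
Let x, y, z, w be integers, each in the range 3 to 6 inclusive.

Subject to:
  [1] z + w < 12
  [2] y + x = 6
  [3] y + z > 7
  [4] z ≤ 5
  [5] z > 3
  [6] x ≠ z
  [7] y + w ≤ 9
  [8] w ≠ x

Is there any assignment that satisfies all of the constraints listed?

Satisfiable

Try x = 3, y = 3, z = 5, w = 5.
Check constraint 1: z + w = 10; constraint 2: y + x = 6. The remaining constraints are straightforward to verify.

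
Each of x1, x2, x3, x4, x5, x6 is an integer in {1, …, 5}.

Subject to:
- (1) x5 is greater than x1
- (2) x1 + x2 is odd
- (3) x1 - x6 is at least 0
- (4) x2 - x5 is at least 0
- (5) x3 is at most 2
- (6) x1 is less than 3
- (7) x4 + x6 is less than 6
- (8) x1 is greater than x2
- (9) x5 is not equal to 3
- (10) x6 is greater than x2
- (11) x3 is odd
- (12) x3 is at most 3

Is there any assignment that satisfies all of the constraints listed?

Unsatisfiable

Constraints 1, 3, 4, and 10 give x1 < x5, x5 ≤ x2, x2 < x6, x6 ≤ x1. Chaining: x1 < x5 ≤ x2 < x6 ≤ x1, which forces x1 < x1 — impossible.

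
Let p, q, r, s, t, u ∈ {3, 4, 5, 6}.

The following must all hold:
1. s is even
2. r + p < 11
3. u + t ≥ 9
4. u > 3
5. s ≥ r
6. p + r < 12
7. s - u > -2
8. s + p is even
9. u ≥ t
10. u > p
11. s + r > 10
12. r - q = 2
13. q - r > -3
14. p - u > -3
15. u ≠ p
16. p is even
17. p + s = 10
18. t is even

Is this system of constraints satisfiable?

Satisfiable

Try p = 4, q = 4, r = 6, s = 6, t = 6, u = 6.
Check constraint 2: r + p = 10; constraint 3: u + t = 12; constraint 6: p + r = 10. The remaining constraints are straightforward to verify.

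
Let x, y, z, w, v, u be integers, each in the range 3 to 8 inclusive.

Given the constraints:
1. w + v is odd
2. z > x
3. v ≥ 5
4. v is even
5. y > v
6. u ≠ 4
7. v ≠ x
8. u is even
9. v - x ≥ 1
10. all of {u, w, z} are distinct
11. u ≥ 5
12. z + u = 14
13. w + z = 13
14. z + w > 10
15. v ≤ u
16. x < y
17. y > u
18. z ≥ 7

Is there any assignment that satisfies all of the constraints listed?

Satisfiable

Try x = 5, y = 8, z = 8, w = 5, v = 6, u = 6.
Check constraint 9: v - x = 1; constraint 12: z + u = 14. The remaining constraints are straightforward to verify.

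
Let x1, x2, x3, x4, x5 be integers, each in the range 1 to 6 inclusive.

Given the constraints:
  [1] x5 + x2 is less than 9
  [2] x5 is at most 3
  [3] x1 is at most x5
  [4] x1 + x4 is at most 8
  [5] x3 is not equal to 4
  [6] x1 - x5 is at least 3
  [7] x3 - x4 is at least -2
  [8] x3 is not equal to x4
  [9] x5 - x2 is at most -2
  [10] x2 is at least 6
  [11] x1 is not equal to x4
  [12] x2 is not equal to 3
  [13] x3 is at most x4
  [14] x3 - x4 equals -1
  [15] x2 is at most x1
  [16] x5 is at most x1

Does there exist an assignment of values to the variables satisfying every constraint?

Unsatisfiable

From constraints 10 and 15: x1 ≥ x2 and x2 ≥ 6, so x1 ≥ 6. From constraints 2 and 3: x1 ≤ x5 and x5 ≤ 3, so x1 ≤ 3. But 3 < 6, so no value of x1 works.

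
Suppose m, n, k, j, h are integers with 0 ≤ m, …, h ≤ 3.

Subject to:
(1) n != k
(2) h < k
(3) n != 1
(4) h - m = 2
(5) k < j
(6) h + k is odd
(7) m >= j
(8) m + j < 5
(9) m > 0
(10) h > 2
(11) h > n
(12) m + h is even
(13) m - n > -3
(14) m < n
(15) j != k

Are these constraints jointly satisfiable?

Unsatisfiable

Constraints 2, 5, 7, 11, and 14 give m < n, n < h, h < k, k < j, j ≤ m. Chaining: m < n < h < k < j ≤ m, which forces m < m — impossible.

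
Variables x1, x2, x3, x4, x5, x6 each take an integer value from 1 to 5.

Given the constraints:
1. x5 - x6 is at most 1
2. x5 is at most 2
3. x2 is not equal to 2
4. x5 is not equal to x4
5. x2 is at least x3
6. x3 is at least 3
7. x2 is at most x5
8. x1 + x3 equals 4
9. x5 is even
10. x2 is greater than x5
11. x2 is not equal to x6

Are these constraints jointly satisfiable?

Unsatisfiable

From constraints 5 and 6: x2 ≥ x3 and x3 ≥ 3, so x2 ≥ 3. From constraints 2 and 7: x2 ≤ x5 and x5 ≤ 2, so x2 ≤ 2. But 2 < 3, so no value of x2 works.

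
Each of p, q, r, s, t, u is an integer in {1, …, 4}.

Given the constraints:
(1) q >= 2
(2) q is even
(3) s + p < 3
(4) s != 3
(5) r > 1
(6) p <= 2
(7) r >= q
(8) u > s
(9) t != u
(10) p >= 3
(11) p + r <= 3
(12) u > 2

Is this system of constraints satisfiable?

From constraint 10: p ≥ 3. From constraints 1 and 7: r ≥ q ≥ 2. Hence p + r ≥ 5. But constraint 11 requires p + r ≤ 3, and 3 < 5. Contradiction.

Unsatisfiable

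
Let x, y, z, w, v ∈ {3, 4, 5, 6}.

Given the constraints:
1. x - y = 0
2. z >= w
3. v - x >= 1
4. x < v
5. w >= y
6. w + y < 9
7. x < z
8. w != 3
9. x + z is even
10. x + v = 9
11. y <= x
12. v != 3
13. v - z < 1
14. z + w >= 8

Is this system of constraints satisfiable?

Setting (x, y, z, w, v) = (4, 4, 6, 4, 5) satisfies everything: constraint 1: x - y = 0; constraint 3: v - x = 1; constraint 6: w + y = 8, and the others follow.

Satisfiable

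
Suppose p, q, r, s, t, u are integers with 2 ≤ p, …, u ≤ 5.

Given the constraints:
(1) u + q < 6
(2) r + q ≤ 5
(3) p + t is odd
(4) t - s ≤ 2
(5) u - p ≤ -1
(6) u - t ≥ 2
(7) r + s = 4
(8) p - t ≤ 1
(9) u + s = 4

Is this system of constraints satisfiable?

Unsatisfiable

Constraints 5, 6, and 8 give t − p ≥ -1, p − u ≥ 1, u − t ≥ 2.
Adding all 3 inequalities: the left sides telescope to 0, and the right sides sum to (-1) + 1 + 2 = 2. So 0 ≥ 2, which is false.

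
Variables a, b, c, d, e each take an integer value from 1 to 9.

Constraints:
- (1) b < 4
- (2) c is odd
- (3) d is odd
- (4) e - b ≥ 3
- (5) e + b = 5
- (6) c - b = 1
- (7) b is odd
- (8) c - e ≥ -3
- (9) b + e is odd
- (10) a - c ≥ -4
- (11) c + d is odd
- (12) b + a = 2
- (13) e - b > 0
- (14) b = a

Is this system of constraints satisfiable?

Unsatisfiable

Constraint 2 makes c odd and constraint 3 makes d odd, so c + d must be even. Constraint 11 says c + d is odd — contradiction.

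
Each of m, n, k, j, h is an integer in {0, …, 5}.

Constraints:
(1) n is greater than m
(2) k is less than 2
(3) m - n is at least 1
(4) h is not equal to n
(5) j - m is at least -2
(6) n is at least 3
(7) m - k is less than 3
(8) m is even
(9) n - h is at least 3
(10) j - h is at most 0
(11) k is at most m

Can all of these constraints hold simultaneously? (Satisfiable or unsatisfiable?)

Constraints 3, 5, 9, and 10 give h − j ≥ 0, j − m ≥ -2, m − n ≥ 1, n − h ≥ 3.
Adding all 4 inequalities: the left sides telescope to 0, and the right sides sum to 0 + (-2) + 1 + 3 = 2. So 0 ≥ 2, which is false.

Unsatisfiable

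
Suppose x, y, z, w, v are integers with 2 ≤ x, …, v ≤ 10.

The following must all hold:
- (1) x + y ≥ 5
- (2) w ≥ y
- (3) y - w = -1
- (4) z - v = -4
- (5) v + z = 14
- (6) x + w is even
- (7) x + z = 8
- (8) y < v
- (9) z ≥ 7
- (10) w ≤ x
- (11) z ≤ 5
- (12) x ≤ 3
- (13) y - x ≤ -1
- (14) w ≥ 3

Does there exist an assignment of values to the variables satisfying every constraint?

From constraints 10 and 14: x ≥ w ≥ 3. From constraint 9: z ≥ 7. Hence x + z ≥ 10. But constraint 7 requires x + z = 8, and 8 < 10. Contradiction.

Unsatisfiable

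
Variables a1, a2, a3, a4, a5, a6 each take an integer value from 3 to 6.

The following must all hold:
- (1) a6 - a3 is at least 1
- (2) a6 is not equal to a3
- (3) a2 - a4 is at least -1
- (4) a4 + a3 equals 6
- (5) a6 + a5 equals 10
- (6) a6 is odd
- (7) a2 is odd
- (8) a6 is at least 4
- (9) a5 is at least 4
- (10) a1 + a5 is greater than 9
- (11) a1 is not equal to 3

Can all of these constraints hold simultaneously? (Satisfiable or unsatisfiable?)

Satisfiable

Try a1 = 5, a2 = 3, a3 = 3, a4 = 3, a5 = 5, a6 = 5.
Check constraint 1: a6 - a3 = 2; constraint 3: a2 - a4 = 0. The remaining constraints are straightforward to verify.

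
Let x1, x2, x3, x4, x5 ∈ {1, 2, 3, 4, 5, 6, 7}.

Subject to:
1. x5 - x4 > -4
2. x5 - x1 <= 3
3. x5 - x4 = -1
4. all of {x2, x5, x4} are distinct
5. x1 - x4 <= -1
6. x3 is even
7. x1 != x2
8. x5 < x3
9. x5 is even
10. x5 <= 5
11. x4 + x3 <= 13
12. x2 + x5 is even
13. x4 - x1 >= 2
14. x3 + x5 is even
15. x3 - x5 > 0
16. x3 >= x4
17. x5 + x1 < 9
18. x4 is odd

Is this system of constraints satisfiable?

Setting (x1, x2, x3, x4, x5) = (3, 6, 6, 5, 4) satisfies everything: constraint 1: x5 - x4 = -1; constraint 2: x5 - x1 = 1; constraint 3: x5 - x4 = -1, and the others follow.

Satisfiable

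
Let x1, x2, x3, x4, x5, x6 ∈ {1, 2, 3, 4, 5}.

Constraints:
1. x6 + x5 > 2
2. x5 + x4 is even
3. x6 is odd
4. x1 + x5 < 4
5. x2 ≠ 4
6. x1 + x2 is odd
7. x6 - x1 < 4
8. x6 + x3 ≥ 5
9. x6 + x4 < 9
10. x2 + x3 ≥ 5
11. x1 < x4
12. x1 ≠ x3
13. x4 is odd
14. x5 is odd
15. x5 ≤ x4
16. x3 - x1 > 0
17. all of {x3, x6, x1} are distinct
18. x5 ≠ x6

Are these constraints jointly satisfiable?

Satisfiable

The assignment x1 = 2, x2 = 1, x3 = 4, x4 = 3, x5 = 1, x6 = 3 works:
  constraint 1 holds since x6 + x5 = 4.
  constraint 4 holds since x1 + x5 = 3.
The rest check out directly.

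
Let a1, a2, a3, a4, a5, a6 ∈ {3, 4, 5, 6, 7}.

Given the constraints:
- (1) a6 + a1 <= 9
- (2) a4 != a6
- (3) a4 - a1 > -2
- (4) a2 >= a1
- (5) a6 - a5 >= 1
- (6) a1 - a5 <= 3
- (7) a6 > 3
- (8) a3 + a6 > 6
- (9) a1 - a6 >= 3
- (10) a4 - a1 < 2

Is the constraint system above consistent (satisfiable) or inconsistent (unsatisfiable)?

Unsatisfiable

Constraints 5, 6, and 9 give a6 − a5 ≥ 1, a5 − a1 ≥ -3, a1 − a6 ≥ 3.
Adding all 3 inequalities: the left sides telescope to 0, and the right sides sum to 1 + (-3) + 3 = 1. So 0 ≥ 1, which is false.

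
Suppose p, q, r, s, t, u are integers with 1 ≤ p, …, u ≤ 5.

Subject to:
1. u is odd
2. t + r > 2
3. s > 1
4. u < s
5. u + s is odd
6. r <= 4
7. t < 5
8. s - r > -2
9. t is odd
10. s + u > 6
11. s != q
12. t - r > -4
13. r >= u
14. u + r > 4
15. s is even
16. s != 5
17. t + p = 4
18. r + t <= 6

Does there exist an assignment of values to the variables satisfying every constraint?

One satisfying assignment is p = 3, q = 5, r = 4, s = 4, t = 1, u = 3.
For the less obvious constraints — constraint 2: t + r = 5; constraint 8: s - r = 0; constraint 10: s + u = 7 — and the others hold by inspection.

Satisfiable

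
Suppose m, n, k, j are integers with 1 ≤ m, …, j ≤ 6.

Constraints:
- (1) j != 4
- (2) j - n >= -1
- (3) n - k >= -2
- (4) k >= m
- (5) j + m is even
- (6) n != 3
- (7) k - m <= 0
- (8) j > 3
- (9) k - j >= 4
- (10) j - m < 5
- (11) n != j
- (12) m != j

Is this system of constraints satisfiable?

Constraints 2, 3, and 9 give k − j ≥ 4, j − n ≥ -1, n − k ≥ -2.
Adding all 3 inequalities: the left sides telescope to 0, and the right sides sum to 4 + (-1) + (-2) = 1. So 0 ≥ 1, which is false.

Unsatisfiable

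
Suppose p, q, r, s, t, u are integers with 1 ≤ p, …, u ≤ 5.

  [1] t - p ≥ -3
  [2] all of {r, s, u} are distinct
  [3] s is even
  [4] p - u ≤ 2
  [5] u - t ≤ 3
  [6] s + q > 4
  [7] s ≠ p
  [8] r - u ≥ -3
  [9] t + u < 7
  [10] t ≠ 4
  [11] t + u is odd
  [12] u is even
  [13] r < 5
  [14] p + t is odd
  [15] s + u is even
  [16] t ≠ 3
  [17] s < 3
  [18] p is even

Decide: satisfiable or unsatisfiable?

Setting (p, q, r, s, t, u) = (4, 5, 1, 2, 1, 4) satisfies everything: constraint 1: t - p = -3; constraint 4: p - u = 0, and the others follow.

Satisfiable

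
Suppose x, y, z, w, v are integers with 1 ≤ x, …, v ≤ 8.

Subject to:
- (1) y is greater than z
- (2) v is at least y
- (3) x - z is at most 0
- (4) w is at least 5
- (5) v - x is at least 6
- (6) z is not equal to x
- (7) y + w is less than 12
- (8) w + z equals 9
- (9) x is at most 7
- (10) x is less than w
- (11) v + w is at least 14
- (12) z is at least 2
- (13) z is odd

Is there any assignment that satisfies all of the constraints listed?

Take x = 1, y = 5, z = 3, w = 6, v = 8. Then constraint 3: x - z = -2; constraint 5: v - x = 7, and every other listed constraint is also met.

Satisfiable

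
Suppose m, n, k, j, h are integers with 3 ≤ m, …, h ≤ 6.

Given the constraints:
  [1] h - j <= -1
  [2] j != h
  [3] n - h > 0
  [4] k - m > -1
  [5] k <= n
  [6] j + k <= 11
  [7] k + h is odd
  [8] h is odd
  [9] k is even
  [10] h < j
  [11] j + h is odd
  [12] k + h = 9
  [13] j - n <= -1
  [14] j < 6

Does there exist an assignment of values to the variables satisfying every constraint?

Try m = 5, n = 6, k = 6, j = 4, h = 3.
Check constraint 1: h - j = -1; constraint 3: n - h = 3; constraint 4: k - m = 1. The remaining constraints are straightforward to verify.

Satisfiable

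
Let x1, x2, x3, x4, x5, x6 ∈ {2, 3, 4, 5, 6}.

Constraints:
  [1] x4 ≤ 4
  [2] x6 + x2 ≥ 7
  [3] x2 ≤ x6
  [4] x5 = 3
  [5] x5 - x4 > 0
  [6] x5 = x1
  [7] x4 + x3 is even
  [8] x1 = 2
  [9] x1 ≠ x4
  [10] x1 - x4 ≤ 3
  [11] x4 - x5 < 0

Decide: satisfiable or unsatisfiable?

Unsatisfiable

Constraint 4 fixes x5 = 3 and constraint 8 fixes x1 = 2, but constraint 6 requires x5 = x1. Since 3 ≠ 2, contradiction.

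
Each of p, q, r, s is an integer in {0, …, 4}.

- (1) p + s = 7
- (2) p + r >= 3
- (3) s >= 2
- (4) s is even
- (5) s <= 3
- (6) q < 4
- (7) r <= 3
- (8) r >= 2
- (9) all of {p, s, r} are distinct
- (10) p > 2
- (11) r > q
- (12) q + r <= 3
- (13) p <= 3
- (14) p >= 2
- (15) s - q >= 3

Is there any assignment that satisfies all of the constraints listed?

Unsatisfiable

Constraints 3, 5, 7, 8, 13, and 14 confine each of p, s, r to the 2 values {2, 3}.
Constraint 9 requires all 3 of them to be distinct, but only 2 values are available — impossible by the pigeonhole principle.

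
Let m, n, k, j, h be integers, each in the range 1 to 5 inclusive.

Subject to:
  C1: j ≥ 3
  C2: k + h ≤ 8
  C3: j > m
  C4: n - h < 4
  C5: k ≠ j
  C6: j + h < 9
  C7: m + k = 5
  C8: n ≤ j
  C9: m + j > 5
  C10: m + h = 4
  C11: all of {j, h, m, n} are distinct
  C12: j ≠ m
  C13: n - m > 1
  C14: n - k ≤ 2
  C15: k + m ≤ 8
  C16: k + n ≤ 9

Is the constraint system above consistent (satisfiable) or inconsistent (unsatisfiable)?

Setting (m, n, k, j, h) = (1, 4, 4, 5, 3) satisfies everything: constraint 2: k + h = 7; constraint 4: n - h = 1; constraint 6: j + h = 8, and the others follow.

Satisfiable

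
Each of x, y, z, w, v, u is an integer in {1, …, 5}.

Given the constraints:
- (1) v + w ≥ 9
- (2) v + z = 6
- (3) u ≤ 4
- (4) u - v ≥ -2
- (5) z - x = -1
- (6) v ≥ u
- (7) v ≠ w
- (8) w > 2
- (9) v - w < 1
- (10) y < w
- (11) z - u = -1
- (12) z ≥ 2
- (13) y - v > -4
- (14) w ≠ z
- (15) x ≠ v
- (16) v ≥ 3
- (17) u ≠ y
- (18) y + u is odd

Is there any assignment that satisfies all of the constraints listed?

Satisfiable

The assignment x = 3, y = 2, z = 2, w = 5, v = 4, u = 3 works:
  constraint 1 holds since v + w = 9.
  constraint 2 holds since v + z = 6.
The rest check out directly.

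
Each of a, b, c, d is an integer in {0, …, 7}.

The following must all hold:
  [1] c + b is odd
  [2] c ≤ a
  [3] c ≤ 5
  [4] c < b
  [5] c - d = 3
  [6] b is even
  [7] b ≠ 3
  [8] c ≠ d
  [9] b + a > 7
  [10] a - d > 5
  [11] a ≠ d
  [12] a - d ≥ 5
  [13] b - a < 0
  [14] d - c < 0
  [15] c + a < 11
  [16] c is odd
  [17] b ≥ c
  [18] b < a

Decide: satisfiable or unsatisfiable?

One satisfying assignment is a = 6, b = 4, c = 3, d = 0.
For the less obvious constraints — constraint 5: c - d = 3; constraint 9: b + a = 10 — and the others hold by inspection.

Satisfiable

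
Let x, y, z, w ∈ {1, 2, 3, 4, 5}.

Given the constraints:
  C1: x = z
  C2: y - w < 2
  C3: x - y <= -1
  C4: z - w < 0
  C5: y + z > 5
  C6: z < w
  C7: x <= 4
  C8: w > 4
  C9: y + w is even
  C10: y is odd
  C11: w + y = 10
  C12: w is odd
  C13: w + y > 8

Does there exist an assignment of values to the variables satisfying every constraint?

Satisfiable

Try x = 2, y = 5, z = 2, w = 5.
Check constraint 2: y - w = 0; constraint 3: x - y = -3; constraint 4: z - w = -3. The remaining constraints are straightforward to verify.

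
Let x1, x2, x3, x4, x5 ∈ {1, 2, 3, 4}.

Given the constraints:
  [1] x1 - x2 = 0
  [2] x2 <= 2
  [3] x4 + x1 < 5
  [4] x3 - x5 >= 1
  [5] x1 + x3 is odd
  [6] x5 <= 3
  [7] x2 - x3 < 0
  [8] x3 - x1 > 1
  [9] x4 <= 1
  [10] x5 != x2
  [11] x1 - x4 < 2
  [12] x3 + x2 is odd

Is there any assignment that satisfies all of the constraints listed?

Satisfiable

Setting (x1, x2, x3, x4, x5) = (1, 1, 4, 1, 3) satisfies everything: constraint 1: x1 - x2 = 0; constraint 3: x4 + x1 = 2; constraint 4: x3 - x5 = 1, and the others follow.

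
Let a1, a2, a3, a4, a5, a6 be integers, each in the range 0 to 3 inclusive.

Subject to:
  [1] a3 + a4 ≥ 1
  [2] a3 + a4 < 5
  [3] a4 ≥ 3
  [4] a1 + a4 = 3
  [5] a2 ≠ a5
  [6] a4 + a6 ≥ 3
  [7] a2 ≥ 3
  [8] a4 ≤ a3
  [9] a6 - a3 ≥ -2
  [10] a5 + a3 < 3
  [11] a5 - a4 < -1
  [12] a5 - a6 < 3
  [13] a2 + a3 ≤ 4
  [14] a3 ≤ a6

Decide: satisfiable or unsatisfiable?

Unsatisfiable

From constraint 7: a2 ≥ 3. From constraints 3 and 8: a3 ≥ a4 ≥ 3. Hence a2 + a3 ≥ 6. But constraint 13 requires a2 + a3 ≤ 4, and 4 < 6. Contradiction.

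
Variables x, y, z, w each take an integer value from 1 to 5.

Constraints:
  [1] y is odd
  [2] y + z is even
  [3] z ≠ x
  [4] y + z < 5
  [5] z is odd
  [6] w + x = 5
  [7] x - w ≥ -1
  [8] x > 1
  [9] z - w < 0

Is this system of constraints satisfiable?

Satisfiable

One satisfying assignment is x = 2, y = 3, z = 1, w = 3.
For the less obvious constraints — constraint 4: y + z = 4; constraint 6: w + x = 5; constraint 7: x - w = -1 — and the others hold by inspection.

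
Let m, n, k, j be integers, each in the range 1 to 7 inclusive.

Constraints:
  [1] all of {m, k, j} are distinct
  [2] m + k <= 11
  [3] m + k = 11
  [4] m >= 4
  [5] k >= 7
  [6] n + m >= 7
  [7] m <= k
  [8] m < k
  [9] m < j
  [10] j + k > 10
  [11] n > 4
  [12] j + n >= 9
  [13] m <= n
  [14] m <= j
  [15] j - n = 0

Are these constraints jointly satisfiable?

The assignment m = 4, n = 6, k = 7, j = 6 works:
  constraint 2 holds since m + k = 11.
  constraint 3 holds since m + k = 11.
  constraint 6 holds since n + m = 10.
The rest check out directly.

Satisfiable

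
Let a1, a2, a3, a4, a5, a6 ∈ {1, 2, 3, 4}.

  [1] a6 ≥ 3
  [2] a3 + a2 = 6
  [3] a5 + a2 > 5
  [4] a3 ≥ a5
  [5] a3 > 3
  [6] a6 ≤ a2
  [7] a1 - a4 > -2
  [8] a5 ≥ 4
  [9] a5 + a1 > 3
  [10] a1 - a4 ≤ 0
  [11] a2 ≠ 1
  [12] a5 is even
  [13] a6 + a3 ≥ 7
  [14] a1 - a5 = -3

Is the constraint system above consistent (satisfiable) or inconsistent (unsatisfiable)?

Unsatisfiable

From constraints 4 and 8: a3 ≥ a5 ≥ 4. From constraints 1 and 6: a2 ≥ a6 ≥ 3. Hence a3 + a2 ≥ 7. But constraint 2 requires a3 + a2 = 6, and 6 < 7. Contradiction.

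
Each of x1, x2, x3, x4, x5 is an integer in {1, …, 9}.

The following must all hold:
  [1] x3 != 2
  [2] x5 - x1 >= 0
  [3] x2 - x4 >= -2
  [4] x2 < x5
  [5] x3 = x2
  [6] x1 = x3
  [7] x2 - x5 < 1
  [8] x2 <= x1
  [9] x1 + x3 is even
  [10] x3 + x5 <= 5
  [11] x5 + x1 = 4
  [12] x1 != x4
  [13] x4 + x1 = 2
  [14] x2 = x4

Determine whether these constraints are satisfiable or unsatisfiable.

Unsatisfiable

From constraints 5, 6, and 14, x1 = x3 = x2 = x4, so x1 = x4. But constraint 12 says x1 ≠ x4. Contradiction.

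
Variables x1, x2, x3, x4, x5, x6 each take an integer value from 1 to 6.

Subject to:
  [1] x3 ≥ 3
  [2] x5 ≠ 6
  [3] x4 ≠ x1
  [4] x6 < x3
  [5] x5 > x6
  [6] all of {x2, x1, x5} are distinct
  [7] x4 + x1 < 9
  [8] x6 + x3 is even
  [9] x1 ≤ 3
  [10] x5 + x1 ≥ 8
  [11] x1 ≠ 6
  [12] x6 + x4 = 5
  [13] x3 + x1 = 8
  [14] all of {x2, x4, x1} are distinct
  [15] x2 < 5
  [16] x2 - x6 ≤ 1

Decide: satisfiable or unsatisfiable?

One satisfying assignment is x1 = 3, x2 = 2, x3 = 5, x4 = 4, x5 = 5, x6 = 1.
For the less obvious constraints — constraint 7: x4 + x1 = 7; constraint 10: x5 + x1 = 8 — and the others hold by inspection.

Satisfiable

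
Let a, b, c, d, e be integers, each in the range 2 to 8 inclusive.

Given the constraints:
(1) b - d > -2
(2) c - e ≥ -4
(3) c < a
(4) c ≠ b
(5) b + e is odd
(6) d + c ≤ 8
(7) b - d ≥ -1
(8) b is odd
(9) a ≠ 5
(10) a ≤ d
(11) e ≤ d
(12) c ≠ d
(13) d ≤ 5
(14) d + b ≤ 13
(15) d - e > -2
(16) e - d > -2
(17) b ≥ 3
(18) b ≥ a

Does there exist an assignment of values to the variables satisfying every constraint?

Try a = 4, b = 5, c = 3, d = 5, e = 4.
Check constraint 1: b - d = 0; constraint 2: c - e = -1. The remaining constraints are straightforward to verify.

Satisfiable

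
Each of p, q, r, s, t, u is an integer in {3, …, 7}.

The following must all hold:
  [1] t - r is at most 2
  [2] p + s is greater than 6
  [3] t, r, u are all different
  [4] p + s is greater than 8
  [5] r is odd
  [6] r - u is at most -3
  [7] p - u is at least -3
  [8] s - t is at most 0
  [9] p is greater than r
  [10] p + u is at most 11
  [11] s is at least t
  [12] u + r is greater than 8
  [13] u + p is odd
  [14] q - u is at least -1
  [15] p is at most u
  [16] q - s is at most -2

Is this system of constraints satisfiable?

Constraints 1, 6, 8, 14, and 16 give t − s ≥ 0, s − q ≥ 2, q − u ≥ -1, u − r ≥ 3, r − t ≥ -2.
Adding all 5 inequalities: the left sides telescope to 0, and the right sides sum to 0 + 2 + (-1) + 3 + (-2) = 2. So 0 ≥ 2, which is false.

Unsatisfiable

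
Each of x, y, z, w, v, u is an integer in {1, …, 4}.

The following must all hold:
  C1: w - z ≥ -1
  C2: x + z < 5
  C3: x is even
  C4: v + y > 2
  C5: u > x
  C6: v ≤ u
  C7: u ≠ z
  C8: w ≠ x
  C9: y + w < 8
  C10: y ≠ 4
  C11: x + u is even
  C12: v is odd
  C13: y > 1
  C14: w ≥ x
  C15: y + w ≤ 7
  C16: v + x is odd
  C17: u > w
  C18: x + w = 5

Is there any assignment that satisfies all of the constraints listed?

Setting (x, y, z, w, v, u) = (2, 2, 1, 3, 3, 4) satisfies everything: constraint 1: w - z = 2; constraint 2: x + z = 3; constraint 4: v + y = 5, and the others follow.

Satisfiable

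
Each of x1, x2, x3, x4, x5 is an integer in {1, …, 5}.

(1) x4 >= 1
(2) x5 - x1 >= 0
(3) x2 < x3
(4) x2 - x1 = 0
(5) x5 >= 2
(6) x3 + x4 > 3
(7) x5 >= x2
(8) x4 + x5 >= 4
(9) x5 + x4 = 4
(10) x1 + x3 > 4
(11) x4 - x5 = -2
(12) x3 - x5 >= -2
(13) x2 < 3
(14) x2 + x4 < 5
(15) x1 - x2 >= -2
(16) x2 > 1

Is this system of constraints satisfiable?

Try x1 = 2, x2 = 2, x3 = 4, x4 = 1, x5 = 3.
Check constraint 2: x5 - x1 = 1; constraint 4: x2 - x1 = 0. The remaining constraints are straightforward to verify.

Satisfiable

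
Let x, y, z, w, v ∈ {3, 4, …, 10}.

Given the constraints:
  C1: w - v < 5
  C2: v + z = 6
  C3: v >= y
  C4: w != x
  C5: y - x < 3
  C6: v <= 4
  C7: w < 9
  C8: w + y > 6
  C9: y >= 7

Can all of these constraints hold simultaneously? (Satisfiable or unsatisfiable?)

From constraint 9: y ≥ 7. From constraints 3 and 6: y ≤ v and v ≤ 4, so y ≤ 4. But 4 < 7, so no value of y works.

Unsatisfiable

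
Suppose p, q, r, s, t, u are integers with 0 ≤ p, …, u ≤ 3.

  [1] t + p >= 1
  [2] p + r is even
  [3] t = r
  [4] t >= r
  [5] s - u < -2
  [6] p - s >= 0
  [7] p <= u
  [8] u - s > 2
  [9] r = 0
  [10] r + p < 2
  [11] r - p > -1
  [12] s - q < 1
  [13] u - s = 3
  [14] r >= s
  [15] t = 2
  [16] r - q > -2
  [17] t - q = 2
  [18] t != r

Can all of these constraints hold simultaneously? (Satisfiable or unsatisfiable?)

Constraint 15 fixes t = 2 and constraint 9 fixes r = 0, but constraint 3 requires t = r. Since 2 ≠ 0, contradiction.

Unsatisfiable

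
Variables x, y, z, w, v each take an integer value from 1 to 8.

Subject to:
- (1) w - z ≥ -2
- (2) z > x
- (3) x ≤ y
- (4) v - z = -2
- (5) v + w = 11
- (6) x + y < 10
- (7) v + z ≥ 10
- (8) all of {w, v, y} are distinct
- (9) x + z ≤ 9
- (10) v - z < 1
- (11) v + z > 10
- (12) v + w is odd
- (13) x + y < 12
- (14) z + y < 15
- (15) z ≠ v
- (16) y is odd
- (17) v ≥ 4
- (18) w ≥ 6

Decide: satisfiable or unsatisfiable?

Satisfiable

Setting (x, y, z, w, v) = (2, 7, 7, 6, 5) satisfies everything: constraint 1: w - z = -1; constraint 4: v - z = -2, and the others follow.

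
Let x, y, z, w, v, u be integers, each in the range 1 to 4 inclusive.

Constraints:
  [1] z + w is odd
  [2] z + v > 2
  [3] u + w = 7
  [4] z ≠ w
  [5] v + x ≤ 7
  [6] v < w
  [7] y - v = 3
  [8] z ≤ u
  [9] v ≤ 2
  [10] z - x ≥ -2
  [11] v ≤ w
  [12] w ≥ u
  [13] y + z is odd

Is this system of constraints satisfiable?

Satisfiable

Try x = 4, y = 4, z = 3, w = 4, v = 1, u = 3.
Check constraint 2: z + v = 4; constraint 3: u + w = 7. The remaining constraints are straightforward to verify.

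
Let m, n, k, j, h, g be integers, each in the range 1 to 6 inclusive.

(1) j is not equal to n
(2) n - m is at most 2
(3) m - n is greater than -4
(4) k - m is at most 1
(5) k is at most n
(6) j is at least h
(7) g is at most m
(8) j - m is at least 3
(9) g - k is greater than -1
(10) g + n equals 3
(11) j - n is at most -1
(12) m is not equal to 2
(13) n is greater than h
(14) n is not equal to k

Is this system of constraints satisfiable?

Unsatisfiable

Constraints 2, 8, and 11 give j − m ≥ 3, m − n ≥ -2, n − j ≥ 1.
Adding all 3 inequalities: the left sides telescope to 0, and the right sides sum to 3 + (-2) + 1 = 2. So 0 ≥ 2, which is false.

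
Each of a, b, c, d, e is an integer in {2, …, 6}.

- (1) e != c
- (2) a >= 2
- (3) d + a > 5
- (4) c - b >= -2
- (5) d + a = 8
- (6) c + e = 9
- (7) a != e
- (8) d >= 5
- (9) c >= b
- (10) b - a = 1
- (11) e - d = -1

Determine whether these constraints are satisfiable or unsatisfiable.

Satisfiable

One satisfying assignment is a = 3, b = 4, c = 5, d = 5, e = 4.
For the less obvious constraints — constraint 3: d + a = 8; constraint 4: c - b = 1; constraint 5: d + a = 8 — and the others hold by inspection.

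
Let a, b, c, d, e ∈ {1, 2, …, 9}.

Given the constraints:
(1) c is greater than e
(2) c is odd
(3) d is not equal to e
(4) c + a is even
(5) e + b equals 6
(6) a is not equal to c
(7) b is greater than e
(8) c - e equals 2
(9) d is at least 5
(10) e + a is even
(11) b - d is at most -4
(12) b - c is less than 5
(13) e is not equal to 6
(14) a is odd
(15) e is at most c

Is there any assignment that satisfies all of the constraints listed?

Satisfiable

The assignment a = 1, b = 5, c = 3, d = 9, e = 1 works:
  constraint 5 holds since e + b = 6.
  constraint 8 holds since c - e = 2.
  constraint 11 holds since b - d = -4.
The rest check out directly.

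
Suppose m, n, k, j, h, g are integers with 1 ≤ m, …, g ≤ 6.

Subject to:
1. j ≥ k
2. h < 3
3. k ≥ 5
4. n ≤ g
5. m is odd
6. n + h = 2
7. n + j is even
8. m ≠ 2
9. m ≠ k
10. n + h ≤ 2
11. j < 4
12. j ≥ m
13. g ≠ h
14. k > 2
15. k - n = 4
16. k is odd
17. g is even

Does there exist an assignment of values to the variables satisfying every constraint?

From constraints 1 and 3: j ≥ k and k ≥ 5, so j ≥ 5. From constraint 11: j ≤ 3. But 3 < 5, so no value of j works.

Unsatisfiable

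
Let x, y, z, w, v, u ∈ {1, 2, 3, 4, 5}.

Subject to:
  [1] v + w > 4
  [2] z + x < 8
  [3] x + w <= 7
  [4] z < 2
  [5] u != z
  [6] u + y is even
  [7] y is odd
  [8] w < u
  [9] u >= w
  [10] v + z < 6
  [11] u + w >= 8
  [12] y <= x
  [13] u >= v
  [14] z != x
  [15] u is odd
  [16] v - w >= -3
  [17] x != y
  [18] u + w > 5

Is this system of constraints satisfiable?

Take x = 4, y = 3, z = 1, w = 3, v = 2, u = 5. Then constraint 1: v + w = 5; constraint 2: z + x = 5; constraint 3: x + w = 7, and every other listed constraint is also met.

Satisfiable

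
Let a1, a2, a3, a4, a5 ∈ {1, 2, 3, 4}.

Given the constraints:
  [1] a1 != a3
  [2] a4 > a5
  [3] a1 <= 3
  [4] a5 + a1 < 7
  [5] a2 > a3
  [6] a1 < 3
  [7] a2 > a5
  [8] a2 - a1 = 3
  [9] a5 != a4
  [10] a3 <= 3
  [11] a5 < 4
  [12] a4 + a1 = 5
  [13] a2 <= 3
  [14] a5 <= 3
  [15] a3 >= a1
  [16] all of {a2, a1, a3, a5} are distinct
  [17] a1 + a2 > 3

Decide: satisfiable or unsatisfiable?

Unsatisfiable

Constraints 3, 10, 13, and 14 confine each of a2, a1, a3, a5 to the 3 values {1, …, 3} (the domain already gives each ≥ 1).
Constraint 16 requires all 4 of them to be distinct, but only 3 values are available — impossible by the pigeonhole principle.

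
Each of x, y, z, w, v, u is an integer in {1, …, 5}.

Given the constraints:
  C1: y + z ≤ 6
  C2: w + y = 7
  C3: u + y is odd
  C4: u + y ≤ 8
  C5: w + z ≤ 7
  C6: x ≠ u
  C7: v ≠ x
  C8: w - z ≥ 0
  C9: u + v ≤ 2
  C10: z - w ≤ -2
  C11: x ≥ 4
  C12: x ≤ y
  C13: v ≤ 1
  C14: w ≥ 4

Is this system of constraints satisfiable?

From constraint 14: w ≥ 4. From constraints 11 and 12: y ≥ x ≥ 4. Hence w + y ≥ 8. But constraint 2 requires w + y = 7, and 7 < 8. Contradiction.

Unsatisfiable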